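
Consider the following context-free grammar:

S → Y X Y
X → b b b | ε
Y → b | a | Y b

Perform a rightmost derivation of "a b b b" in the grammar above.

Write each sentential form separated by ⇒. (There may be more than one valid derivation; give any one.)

S ⇒ Y X Y ⇒ Y X b ⇒ Y b ⇒ Y b b ⇒ Y b b b ⇒ a b b b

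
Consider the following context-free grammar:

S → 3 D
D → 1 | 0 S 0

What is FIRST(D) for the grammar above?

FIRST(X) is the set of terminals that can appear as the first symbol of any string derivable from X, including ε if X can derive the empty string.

We compute FIRST(D) using the standard algorithm.
FIRST(D) = {0, 1}
FIRST(S) = {3}
Therefore, FIRST(D) = {0, 1}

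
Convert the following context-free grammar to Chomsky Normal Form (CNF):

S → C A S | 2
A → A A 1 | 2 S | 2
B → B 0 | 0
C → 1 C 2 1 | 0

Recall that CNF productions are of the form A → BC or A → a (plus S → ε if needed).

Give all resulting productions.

S → 2; T1 → 1; T2 → 2; A → 2; T0 → 0; B → 0; C → 0; S → C X0; X0 → A S; A → A X1; X1 → A T1; A → T2 S; B → B T0; C → T1 X2; X2 → C X3; X3 → T2 T1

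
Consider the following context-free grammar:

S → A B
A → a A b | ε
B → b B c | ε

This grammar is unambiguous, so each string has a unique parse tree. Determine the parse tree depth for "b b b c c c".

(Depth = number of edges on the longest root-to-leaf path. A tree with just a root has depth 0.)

5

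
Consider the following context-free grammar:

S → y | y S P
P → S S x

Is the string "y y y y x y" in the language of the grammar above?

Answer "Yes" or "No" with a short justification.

No - no valid derivation exists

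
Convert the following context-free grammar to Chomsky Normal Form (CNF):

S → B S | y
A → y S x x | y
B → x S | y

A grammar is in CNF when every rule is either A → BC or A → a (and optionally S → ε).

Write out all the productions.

S → y; TY → y; TX → x; A → y; B → y; S → B S; A → TY X0; X0 → S X1; X1 → TX TX; B → TX S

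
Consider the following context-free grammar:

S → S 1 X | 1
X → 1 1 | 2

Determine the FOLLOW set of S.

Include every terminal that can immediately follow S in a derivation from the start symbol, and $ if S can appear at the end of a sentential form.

We compute FOLLOW(S) using the standard algorithm.
FOLLOW(S) starts with {$}.
FIRST(S) = {1}
FIRST(X) = {1, 2}
FOLLOW(S) = {$, 1}
FOLLOW(X) = {$, 1}
Therefore, FOLLOW(S) = {$, 1}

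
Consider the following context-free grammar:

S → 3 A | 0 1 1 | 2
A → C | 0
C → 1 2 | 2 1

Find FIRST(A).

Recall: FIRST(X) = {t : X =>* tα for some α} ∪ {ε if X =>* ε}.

We compute FIRST(A) using the standard algorithm.
FIRST(A) = {0, 1, 2}
FIRST(C) = {1, 2}
FIRST(S) = {0, 2, 3}
Therefore, FIRST(A) = {0, 1, 2}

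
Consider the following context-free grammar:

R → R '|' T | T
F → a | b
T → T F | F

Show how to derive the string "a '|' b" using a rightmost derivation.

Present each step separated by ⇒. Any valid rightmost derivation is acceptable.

R ⇒ R '|' T ⇒ R '|' F ⇒ R '|' b ⇒ T '|' b ⇒ F '|' b ⇒ a '|' b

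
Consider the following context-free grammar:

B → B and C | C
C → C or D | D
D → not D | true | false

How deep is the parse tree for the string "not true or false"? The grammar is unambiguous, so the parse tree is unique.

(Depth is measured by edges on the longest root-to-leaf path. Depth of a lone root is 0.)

5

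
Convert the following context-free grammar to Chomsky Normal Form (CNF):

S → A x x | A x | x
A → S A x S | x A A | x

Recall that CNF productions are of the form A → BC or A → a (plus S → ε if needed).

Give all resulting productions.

TX → x; S → x; A → x; S → A X0; X0 → TX TX; S → A TX; A → S X1; X1 → A X2; X2 → TX S; A → TX X3; X3 → A A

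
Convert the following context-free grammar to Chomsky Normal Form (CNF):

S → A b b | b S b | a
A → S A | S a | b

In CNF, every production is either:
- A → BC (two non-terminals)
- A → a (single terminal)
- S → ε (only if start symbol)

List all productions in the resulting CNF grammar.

TB → b; S → a; TA → a; A → b; S → A X0; X0 → TB TB; S → TB X1; X1 → S TB; A → S A; A → S TA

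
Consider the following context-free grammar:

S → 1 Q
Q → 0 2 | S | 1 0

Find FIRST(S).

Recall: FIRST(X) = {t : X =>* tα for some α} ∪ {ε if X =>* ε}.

We compute FIRST(S) using the standard algorithm.
FIRST(Q) = {0, 1}
FIRST(S) = {1}
Therefore, FIRST(S) = {1}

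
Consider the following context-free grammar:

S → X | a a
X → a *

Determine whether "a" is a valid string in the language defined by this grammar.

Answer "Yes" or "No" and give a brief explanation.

No - no valid derivation exists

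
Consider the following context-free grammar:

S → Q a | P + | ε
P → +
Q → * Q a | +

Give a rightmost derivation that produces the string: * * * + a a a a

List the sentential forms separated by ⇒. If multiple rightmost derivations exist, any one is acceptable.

S ⇒ Q a ⇒ * Q a a ⇒ * * Q a a a ⇒ * * * Q a a a a ⇒ * * * + a a a a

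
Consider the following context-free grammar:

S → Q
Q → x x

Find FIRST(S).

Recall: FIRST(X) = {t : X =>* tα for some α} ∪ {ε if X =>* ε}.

We compute FIRST(S) using the standard algorithm.
FIRST(Q) = {x}
FIRST(S) = {x}
Therefore, FIRST(S) = {x}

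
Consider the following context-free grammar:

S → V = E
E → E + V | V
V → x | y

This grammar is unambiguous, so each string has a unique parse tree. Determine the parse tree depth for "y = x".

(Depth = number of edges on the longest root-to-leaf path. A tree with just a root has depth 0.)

3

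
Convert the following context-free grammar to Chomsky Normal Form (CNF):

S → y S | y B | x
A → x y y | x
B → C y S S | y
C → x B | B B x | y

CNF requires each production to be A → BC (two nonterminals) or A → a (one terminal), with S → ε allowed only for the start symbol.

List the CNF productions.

TY → y; S → x; TX → x; A → x; B → y; C → y; S → TY S; S → TY B; A → TX X0; X0 → TY TY; B → C X1; X1 → TY X2; X2 → S S; C → TX B; C → B X3; X3 → B TX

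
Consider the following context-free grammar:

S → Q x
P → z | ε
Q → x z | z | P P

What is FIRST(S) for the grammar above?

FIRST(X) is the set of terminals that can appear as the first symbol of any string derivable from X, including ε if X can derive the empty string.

We compute FIRST(S) using the standard algorithm.
FIRST(P) = {z, ε}
FIRST(Q) = {x, z, ε}
FIRST(S) = {x, z}
Therefore, FIRST(S) = {x, z}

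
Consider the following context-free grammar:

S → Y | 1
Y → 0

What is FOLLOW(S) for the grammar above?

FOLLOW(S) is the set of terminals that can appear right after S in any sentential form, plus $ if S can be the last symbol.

We compute FOLLOW(S) using the standard algorithm.
FOLLOW(S) starts with {$}.
FIRST(S) = {0, 1}
FIRST(Y) = {0}
FOLLOW(S) = {$}
FOLLOW(Y) = {$}
Therefore, FOLLOW(S) = {$}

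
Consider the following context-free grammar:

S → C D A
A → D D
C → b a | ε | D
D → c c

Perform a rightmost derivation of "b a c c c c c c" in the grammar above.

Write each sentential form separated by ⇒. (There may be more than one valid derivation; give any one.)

S ⇒ C D A ⇒ C D D D ⇒ C D D c c ⇒ C D c c c c ⇒ C c c c c c c ⇒ b a c c c c c c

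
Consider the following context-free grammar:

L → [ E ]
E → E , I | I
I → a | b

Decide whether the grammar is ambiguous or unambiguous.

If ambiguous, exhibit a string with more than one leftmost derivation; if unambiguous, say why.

Unambiguous - every string in the language has a unique leftmost derivation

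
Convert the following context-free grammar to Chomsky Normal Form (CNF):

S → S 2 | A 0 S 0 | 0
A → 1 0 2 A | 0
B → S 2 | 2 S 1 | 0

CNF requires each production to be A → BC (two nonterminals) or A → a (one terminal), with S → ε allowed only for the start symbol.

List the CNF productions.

T2 → 2; T0 → 0; S → 0; T1 → 1; A → 0; B → 0; S → S T2; S → A X0; X0 → T0 X1; X1 → S T0; A → T1 X2; X2 → T0 X3; X3 → T2 A; B → S T2; B → T2 X4; X4 → S T1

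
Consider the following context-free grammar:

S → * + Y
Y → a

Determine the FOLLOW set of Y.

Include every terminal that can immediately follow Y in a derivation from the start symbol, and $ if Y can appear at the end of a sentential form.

We compute FOLLOW(Y) using the standard algorithm.
FOLLOW(S) starts with {$}.
FIRST(S) = {*}
FIRST(Y) = {a}
FOLLOW(S) = {$}
FOLLOW(Y) = {$}
Therefore, FOLLOW(Y) = {$}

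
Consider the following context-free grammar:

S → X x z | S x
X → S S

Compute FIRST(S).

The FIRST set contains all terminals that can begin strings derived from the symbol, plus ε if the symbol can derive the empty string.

We compute FIRST(S) using the standard algorithm.
FIRST(S) = {}
FIRST(X) = {}
Therefore, FIRST(S) = {}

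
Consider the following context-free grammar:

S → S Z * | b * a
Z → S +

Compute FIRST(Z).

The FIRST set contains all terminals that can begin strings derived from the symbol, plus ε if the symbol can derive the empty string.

We compute FIRST(Z) using the standard algorithm.
FIRST(S) = {b}
FIRST(Z) = {b}
Therefore, FIRST(Z) = {b}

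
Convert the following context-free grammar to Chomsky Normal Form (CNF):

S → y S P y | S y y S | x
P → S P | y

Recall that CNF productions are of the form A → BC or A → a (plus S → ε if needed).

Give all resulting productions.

TY → y; S → x; P → y; S → TY X0; X0 → S X1; X1 → P TY; S → S X2; X2 → TY X3; X3 → TY S; P → S P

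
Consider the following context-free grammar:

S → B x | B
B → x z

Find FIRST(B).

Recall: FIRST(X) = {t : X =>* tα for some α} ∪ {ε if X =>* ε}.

We compute FIRST(B) using the standard algorithm.
FIRST(B) = {x}
FIRST(S) = {x}
Therefore, FIRST(B) = {x}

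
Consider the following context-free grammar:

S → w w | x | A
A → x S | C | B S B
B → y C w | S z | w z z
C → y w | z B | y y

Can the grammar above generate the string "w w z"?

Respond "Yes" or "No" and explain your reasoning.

No - no valid derivation exists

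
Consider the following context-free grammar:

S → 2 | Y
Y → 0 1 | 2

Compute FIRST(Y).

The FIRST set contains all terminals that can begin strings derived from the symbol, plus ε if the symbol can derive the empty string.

We compute FIRST(Y) using the standard algorithm.
FIRST(S) = {0, 2}
FIRST(Y) = {0, 2}
Therefore, FIRST(Y) = {0, 2}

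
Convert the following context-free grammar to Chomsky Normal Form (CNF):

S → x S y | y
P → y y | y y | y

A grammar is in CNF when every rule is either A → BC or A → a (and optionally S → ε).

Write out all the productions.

TX → x; TY → y; S → y; P → y; S → TX X0; X0 → S TY; P → TY TY; P → TY TY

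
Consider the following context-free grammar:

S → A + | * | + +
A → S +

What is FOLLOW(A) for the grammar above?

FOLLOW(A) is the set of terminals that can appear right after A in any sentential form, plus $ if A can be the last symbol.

We compute FOLLOW(A) using the standard algorithm.
FOLLOW(S) starts with {$}.
FIRST(A) = {*, +}
FIRST(S) = {*, +}
FOLLOW(A) = {+}
FOLLOW(S) = {$, +}
Therefore, FOLLOW(A) = {+}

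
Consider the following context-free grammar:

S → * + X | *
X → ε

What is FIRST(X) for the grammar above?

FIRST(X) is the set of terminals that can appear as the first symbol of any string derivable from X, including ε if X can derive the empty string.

We compute FIRST(X) using the standard algorithm.
FIRST(S) = {*}
FIRST(X) = {ε}
Therefore, FIRST(X) = {ε}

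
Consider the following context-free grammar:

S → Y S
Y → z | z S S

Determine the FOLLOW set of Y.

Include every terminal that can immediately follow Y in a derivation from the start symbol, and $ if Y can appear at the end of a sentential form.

We compute FOLLOW(Y) using the standard algorithm.
FOLLOW(S) starts with {$}.
FIRST(S) = {z}
FIRST(Y) = {z}
FOLLOW(S) = {$, z}
FOLLOW(Y) = {z}
Therefore, FOLLOW(Y) = {z}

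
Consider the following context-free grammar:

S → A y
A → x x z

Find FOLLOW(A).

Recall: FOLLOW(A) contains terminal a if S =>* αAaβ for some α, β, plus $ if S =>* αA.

We compute FOLLOW(A) using the standard algorithm.
FOLLOW(S) starts with {$}.
FIRST(A) = {x}
FIRST(S) = {x}
FOLLOW(A) = {y}
FOLLOW(S) = {$}
Therefore, FOLLOW(A) = {y}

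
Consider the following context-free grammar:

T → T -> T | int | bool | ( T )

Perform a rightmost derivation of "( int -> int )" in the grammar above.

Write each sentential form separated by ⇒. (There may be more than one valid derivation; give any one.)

T ⇒ ( T ) ⇒ ( T -> T ) ⇒ ( T -> int ) ⇒ ( int -> int )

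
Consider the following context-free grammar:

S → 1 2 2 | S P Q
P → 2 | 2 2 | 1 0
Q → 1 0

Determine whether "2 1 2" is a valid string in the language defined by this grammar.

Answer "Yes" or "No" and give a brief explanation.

No - no valid derivation exists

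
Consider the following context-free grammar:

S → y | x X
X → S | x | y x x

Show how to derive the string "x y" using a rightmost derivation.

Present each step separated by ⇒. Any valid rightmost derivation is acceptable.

S ⇒ x X ⇒ x S ⇒ x y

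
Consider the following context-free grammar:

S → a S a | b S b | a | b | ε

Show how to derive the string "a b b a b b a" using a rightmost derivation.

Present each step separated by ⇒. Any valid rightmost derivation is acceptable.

S ⇒ a S a ⇒ a b S b a ⇒ a b b S b b a ⇒ a b b a b b a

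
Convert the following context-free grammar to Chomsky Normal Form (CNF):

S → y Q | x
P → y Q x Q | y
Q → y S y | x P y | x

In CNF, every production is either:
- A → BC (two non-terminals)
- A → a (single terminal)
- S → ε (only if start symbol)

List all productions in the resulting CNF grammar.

TY → y; S → x; TX → x; P → y; Q → x; S → TY Q; P → TY X0; X0 → Q X1; X1 → TX Q; Q → TY X2; X2 → S TY; Q → TX X3; X3 → P TY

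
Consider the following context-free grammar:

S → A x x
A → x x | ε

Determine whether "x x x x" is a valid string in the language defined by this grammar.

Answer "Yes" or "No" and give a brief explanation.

Yes - a valid derivation exists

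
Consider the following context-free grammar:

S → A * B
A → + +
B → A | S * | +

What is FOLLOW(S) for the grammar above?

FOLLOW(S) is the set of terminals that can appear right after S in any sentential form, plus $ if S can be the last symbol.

We compute FOLLOW(S) using the standard algorithm.
FOLLOW(S) starts with {$}.
FIRST(A) = {+}
FIRST(B) = {+}
FIRST(S) = {+}
FOLLOW(A) = {$, *}
FOLLOW(B) = {$, *}
FOLLOW(S) = {$, *}
Therefore, FOLLOW(S) = {$, *}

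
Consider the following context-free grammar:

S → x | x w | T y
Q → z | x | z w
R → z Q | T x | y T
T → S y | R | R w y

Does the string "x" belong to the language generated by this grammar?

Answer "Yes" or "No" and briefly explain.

Yes - a valid derivation exists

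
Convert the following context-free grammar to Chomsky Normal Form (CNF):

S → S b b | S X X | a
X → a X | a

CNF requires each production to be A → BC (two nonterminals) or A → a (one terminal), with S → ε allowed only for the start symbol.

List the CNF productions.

TB → b; S → a; TA → a; X → a; S → S X0; X0 → TB TB; S → S X1; X1 → X X; X → TA X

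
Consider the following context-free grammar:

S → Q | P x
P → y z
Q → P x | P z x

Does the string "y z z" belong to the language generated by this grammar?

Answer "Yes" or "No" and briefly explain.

No - no valid derivation exists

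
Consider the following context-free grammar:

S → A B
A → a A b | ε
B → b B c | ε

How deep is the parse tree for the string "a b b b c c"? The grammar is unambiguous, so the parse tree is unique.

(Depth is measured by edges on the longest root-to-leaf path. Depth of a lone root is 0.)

4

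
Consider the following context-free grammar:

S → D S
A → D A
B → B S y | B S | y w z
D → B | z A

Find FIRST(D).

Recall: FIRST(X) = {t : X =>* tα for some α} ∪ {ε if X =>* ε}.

We compute FIRST(D) using the standard algorithm.
FIRST(A) = {y, z}
FIRST(B) = {y}
FIRST(D) = {y, z}
FIRST(S) = {y, z}
Therefore, FIRST(D) = {y, z}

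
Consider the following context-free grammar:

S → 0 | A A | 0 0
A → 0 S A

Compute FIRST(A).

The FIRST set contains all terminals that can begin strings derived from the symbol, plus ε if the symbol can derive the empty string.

We compute FIRST(A) using the standard algorithm.
FIRST(A) = {0}
FIRST(S) = {0}
Therefore, FIRST(A) = {0}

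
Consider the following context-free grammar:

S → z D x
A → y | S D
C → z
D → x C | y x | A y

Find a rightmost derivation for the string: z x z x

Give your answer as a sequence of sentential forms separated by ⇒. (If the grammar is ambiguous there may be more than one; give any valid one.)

S ⇒ z D x ⇒ z x C x ⇒ z x z x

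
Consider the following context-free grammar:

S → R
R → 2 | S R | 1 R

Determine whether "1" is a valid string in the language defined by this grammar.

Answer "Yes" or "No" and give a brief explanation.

No - no valid derivation exists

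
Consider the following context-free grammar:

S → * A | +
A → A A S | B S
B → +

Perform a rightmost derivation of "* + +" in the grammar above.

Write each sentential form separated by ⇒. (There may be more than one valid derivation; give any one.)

S ⇒ * A ⇒ * B S ⇒ * B + ⇒ * + +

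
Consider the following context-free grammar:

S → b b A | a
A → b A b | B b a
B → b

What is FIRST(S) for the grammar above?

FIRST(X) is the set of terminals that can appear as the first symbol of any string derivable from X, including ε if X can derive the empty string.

We compute FIRST(S) using the standard algorithm.
FIRST(A) = {b}
FIRST(B) = {b}
FIRST(S) = {a, b}
Therefore, FIRST(S) = {a, b}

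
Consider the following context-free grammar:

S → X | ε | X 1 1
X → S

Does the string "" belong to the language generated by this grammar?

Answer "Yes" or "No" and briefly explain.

Yes - a valid derivation exists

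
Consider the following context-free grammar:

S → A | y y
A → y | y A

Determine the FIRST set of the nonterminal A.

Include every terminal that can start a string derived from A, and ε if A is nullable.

We compute FIRST(A) using the standard algorithm.
FIRST(A) = {y}
FIRST(S) = {y}
Therefore, FIRST(A) = {y}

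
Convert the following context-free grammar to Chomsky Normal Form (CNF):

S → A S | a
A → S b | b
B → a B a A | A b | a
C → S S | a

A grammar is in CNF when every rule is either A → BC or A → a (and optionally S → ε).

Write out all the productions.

S → a; TB → b; A → b; TA → a; B → a; C → a; S → A S; A → S TB; B → TA X0; X0 → B X1; X1 → TA A; B → A TB; C → S S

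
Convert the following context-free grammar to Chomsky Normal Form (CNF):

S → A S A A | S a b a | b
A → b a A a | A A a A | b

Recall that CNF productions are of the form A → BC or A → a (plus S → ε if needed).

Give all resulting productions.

TA → a; TB → b; S → b; A → b; S → A X0; X0 → S X1; X1 → A A; S → S X2; X2 → TA X3; X3 → TB TA; A → TB X4; X4 → TA X5; X5 → A TA; A → A X6; X6 → A X7; X7 → TA A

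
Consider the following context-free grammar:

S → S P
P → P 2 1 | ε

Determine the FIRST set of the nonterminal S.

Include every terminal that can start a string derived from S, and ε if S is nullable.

We compute FIRST(S) using the standard algorithm.
FIRST(P) = {2, ε}
FIRST(S) = {}
Therefore, FIRST(S) = {}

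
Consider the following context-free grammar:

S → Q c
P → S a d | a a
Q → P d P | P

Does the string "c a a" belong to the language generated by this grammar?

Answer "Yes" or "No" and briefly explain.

No - no valid derivation exists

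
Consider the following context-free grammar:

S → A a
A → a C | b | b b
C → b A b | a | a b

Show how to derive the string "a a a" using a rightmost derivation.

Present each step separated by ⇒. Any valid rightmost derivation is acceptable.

S ⇒ A a ⇒ a C a ⇒ a a a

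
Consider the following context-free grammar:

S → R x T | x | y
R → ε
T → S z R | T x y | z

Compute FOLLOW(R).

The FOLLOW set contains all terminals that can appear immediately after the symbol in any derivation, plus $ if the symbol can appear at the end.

We compute FOLLOW(R) using the standard algorithm.
FOLLOW(S) starts with {$}.
FIRST(R) = {ε}
FIRST(S) = {x, y}
FIRST(T) = {x, y, z}
FOLLOW(R) = {$, x, z}
FOLLOW(S) = {$, z}
FOLLOW(T) = {$, x, z}
Therefore, FOLLOW(R) = {$, x, z}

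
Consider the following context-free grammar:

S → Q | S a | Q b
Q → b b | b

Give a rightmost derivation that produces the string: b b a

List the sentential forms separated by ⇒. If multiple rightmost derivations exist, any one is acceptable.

S ⇒ S a ⇒ Q a ⇒ b b a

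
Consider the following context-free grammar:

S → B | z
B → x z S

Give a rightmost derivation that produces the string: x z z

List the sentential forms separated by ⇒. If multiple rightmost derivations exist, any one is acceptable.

S ⇒ B ⇒ x z S ⇒ x z z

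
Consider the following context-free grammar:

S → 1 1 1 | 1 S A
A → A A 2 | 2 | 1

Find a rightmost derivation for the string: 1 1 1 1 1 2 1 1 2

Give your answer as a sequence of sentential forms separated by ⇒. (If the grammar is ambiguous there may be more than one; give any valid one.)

S ⇒ 1 S A ⇒ 1 S A A 2 ⇒ 1 S A 1 2 ⇒ 1 S 1 1 2 ⇒ 1 1 S A 1 1 2 ⇒ 1 1 S 2 1 1 2 ⇒ 1 1 1 1 1 2 1 1 2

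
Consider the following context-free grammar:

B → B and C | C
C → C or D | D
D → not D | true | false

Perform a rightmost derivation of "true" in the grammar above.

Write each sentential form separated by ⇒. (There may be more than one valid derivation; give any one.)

B ⇒ C ⇒ D ⇒ true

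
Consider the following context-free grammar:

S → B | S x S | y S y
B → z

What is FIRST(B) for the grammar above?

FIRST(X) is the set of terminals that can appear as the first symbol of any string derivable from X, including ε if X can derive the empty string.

We compute FIRST(B) using the standard algorithm.
FIRST(B) = {z}
FIRST(S) = {y, z}
Therefore, FIRST(B) = {z}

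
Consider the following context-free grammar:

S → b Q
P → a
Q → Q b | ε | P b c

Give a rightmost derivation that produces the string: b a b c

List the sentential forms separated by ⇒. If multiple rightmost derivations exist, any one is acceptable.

S ⇒ b Q ⇒ b P b c ⇒ b a b c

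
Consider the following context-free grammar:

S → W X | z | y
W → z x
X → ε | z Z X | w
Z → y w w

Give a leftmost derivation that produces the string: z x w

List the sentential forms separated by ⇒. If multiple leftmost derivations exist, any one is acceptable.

S ⇒ W X ⇒ z x X ⇒ z x w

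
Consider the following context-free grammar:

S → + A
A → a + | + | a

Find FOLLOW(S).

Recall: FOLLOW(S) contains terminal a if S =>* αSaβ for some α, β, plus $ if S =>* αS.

We compute FOLLOW(S) using the standard algorithm.
FOLLOW(S) starts with {$}.
FIRST(A) = {+, a}
FIRST(S) = {+}
FOLLOW(A) = {$}
FOLLOW(S) = {$}
Therefore, FOLLOW(S) = {$}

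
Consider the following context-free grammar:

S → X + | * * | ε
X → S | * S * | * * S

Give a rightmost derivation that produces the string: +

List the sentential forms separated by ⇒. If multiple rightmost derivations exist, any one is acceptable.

S ⇒ X + ⇒ S + ⇒ +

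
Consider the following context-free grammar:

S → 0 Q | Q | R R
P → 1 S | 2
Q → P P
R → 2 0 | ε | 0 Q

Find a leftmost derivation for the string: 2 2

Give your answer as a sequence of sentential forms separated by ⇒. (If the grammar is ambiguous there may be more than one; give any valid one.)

S ⇒ Q ⇒ P P ⇒ 2 P ⇒ 2 2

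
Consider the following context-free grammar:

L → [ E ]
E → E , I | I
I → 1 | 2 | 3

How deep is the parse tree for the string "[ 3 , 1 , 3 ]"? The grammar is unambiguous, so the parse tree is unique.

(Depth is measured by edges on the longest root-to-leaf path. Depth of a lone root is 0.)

5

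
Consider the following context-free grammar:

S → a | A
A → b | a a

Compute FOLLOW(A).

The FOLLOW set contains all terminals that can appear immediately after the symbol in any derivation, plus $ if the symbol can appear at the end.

We compute FOLLOW(A) using the standard algorithm.
FOLLOW(S) starts with {$}.
FIRST(A) = {a, b}
FIRST(S) = {a, b}
FOLLOW(A) = {$}
FOLLOW(S) = {$}
Therefore, FOLLOW(A) = {$}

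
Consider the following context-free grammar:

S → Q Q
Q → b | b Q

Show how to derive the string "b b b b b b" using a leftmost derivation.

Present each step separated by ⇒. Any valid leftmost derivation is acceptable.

S ⇒ Q Q ⇒ b Q Q ⇒ b b Q Q ⇒ b b b Q Q ⇒ b b b b Q ⇒ b b b b b Q ⇒ b b b b b b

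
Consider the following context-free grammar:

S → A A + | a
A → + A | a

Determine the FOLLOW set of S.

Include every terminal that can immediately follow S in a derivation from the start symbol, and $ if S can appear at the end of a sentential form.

We compute FOLLOW(S) using the standard algorithm.
FOLLOW(S) starts with {$}.
FIRST(A) = {+, a}
FIRST(S) = {+, a}
FOLLOW(A) = {+, a}
FOLLOW(S) = {$}
Therefore, FOLLOW(S) = {$}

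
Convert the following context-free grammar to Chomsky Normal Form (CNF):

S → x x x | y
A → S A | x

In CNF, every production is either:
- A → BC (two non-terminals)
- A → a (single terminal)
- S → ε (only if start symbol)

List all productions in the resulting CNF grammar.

TX → x; S → y; A → x; S → TX X0; X0 → TX TX; A → S A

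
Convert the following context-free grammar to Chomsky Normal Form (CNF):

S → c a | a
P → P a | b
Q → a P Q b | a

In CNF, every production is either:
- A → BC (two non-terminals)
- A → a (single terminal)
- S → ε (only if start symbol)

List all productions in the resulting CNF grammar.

TC → c; TA → a; S → a; P → b; TB → b; Q → a; S → TC TA; P → P TA; Q → TA X0; X0 → P X1; X1 → Q TB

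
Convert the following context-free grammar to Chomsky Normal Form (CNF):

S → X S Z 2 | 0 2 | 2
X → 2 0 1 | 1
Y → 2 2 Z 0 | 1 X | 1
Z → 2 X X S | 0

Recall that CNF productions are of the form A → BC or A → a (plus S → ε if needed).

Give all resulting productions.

T2 → 2; T0 → 0; S → 2; T1 → 1; X → 1; Y → 1; Z → 0; S → X X0; X0 → S X1; X1 → Z T2; S → T0 T2; X → T2 X2; X2 → T0 T1; Y → T2 X3; X3 → T2 X4; X4 → Z T0; Y → T1 X; Z → T2 X5; X5 → X X6; X6 → X S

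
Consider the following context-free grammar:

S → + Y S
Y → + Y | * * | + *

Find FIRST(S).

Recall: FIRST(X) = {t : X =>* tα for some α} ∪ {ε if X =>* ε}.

We compute FIRST(S) using the standard algorithm.
FIRST(S) = {+}
FIRST(Y) = {*, +}
Therefore, FIRST(S) = {+}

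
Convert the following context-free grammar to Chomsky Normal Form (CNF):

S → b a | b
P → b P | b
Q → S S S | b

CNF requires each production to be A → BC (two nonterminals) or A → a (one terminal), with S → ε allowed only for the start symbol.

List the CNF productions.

TB → b; TA → a; S → b; P → b; Q → b; S → TB TA; P → TB P; Q → S X0; X0 → S S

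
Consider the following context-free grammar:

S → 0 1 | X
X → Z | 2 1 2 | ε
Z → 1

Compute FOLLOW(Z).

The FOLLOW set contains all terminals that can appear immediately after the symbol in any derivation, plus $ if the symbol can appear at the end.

We compute FOLLOW(Z) using the standard algorithm.
FOLLOW(S) starts with {$}.
FIRST(S) = {0, 1, 2, ε}
FIRST(X) = {1, 2, ε}
FIRST(Z) = {1}
FOLLOW(S) = {$}
FOLLOW(X) = {$}
FOLLOW(Z) = {$}
Therefore, FOLLOW(Z) = {$}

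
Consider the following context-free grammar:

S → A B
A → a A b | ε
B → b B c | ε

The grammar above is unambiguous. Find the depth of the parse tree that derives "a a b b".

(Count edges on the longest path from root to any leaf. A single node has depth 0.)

4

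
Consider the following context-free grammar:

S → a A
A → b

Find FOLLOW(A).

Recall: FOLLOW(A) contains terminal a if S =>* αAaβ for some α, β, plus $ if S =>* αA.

We compute FOLLOW(A) using the standard algorithm.
FOLLOW(S) starts with {$}.
FIRST(A) = {b}
FIRST(S) = {a}
FOLLOW(A) = {$}
FOLLOW(S) = {$}
Therefore, FOLLOW(A) = {$}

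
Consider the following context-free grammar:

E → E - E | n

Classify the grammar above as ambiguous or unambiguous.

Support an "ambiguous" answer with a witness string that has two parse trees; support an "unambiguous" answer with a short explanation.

Ambiguous - the string 'n - n - n' has two distinct parse trees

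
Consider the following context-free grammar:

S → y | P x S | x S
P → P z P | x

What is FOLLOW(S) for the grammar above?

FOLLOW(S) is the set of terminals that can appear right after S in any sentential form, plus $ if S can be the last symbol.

We compute FOLLOW(S) using the standard algorithm.
FOLLOW(S) starts with {$}.
FIRST(P) = {x}
FIRST(S) = {x, y}
FOLLOW(P) = {x, z}
FOLLOW(S) = {$}
Therefore, FOLLOW(S) = {$}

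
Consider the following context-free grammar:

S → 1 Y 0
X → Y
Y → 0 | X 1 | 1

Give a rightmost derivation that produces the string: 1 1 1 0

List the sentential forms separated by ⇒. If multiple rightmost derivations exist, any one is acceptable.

S ⇒ 1 Y 0 ⇒ 1 X 1 0 ⇒ 1 Y 1 0 ⇒ 1 1 1 0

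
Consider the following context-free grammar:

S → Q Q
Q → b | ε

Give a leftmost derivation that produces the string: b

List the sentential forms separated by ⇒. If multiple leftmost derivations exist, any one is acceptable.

S ⇒ Q Q ⇒ b Q ⇒ b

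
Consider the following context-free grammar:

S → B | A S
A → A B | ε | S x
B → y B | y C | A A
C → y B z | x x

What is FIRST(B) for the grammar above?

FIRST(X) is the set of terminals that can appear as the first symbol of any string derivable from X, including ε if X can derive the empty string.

We compute FIRST(B) using the standard algorithm.
FIRST(A) = {x, y, ε}
FIRST(B) = {x, y, ε}
FIRST(C) = {x, y}
FIRST(S) = {x, y, ε}
Therefore, FIRST(B) = {x, y, ε}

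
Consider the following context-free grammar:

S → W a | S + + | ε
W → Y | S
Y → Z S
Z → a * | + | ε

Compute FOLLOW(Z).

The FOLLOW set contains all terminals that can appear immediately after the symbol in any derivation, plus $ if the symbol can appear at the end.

We compute FOLLOW(Z) using the standard algorithm.
FOLLOW(S) starts with {$}.
FIRST(S) = {+, a, ε}
FIRST(W) = {+, a, ε}
FIRST(Y) = {+, a, ε}
FIRST(Z) = {+, a, ε}
FOLLOW(S) = {$, +, a}
FOLLOW(W) = {a}
FOLLOW(Y) = {a}
FOLLOW(Z) = {+, a}
Therefore, FOLLOW(Z) = {+, a}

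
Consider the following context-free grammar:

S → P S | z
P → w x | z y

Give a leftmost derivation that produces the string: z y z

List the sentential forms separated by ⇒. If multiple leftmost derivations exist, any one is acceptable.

S ⇒ P S ⇒ z y S ⇒ z y z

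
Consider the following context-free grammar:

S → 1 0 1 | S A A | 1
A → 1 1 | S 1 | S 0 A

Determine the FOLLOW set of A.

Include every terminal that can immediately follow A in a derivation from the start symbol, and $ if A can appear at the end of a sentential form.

We compute FOLLOW(A) using the standard algorithm.
FOLLOW(S) starts with {$}.
FIRST(A) = {1}
FIRST(S) = {1}
FOLLOW(A) = {$, 0, 1}
FOLLOW(S) = {$, 0, 1}
Therefore, FOLLOW(A) = {$, 0, 1}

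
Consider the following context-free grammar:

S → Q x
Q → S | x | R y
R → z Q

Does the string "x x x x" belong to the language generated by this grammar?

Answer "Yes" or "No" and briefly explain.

Yes - a valid derivation exists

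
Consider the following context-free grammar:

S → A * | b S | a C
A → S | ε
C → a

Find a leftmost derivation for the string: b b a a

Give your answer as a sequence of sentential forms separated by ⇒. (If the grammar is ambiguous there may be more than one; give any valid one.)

S ⇒ b S ⇒ b b S ⇒ b b a C ⇒ b b a a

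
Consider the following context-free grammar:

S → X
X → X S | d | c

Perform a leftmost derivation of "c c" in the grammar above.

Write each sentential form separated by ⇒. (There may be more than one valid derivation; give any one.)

S ⇒ X ⇒ X S ⇒ c S ⇒ c X ⇒ c c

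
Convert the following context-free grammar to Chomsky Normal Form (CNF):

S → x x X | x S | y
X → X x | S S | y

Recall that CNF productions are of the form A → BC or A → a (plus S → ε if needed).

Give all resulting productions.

TX → x; S → y; X → y; S → TX X0; X0 → TX X; S → TX S; X → X TX; X → S S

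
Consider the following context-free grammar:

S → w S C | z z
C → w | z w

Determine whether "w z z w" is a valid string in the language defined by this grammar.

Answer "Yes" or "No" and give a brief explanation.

Yes - a valid derivation exists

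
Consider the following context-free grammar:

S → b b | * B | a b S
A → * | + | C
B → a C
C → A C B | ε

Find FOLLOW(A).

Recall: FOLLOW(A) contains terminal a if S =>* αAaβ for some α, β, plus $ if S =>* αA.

We compute FOLLOW(A) using the standard algorithm.
FOLLOW(S) starts with {$}.
FIRST(A) = {*, +, a, ε}
FIRST(B) = {a}
FIRST(C) = {*, +, a, ε}
FIRST(S) = {*, a, b}
FOLLOW(A) = {*, +, a}
FOLLOW(B) = {$, *, +, a}
FOLLOW(C) = {$, *, +, a}
FOLLOW(S) = {$}
Therefore, FOLLOW(A) = {*, +, a}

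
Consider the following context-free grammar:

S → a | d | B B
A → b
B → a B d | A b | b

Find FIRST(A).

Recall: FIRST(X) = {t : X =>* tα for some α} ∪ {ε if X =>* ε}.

We compute FIRST(A) using the standard algorithm.
FIRST(A) = {b}
FIRST(B) = {a, b}
FIRST(S) = {a, b, d}
Therefore, FIRST(A) = {b}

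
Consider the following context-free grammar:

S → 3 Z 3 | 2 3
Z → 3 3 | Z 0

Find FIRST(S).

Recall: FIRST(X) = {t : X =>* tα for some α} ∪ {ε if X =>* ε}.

We compute FIRST(S) using the standard algorithm.
FIRST(S) = {2, 3}
FIRST(Z) = {3}
Therefore, FIRST(S) = {2, 3}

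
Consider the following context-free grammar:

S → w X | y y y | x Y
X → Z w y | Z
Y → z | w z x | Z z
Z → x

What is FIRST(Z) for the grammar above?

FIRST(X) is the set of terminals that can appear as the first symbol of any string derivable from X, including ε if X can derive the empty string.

We compute FIRST(Z) using the standard algorithm.
FIRST(S) = {w, x, y}
FIRST(X) = {x}
FIRST(Y) = {w, x, z}
FIRST(Z) = {x}
Therefore, FIRST(Z) = {x}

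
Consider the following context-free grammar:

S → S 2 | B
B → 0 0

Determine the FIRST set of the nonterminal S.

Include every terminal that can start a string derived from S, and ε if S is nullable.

We compute FIRST(S) using the standard algorithm.
FIRST(B) = {0}
FIRST(S) = {0}
Therefore, FIRST(S) = {0}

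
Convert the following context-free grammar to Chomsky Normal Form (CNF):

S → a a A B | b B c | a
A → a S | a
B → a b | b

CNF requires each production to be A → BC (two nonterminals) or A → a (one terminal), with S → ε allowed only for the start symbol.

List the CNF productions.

TA → a; TB → b; TC → c; S → a; A → a; B → b; S → TA X0; X0 → TA X1; X1 → A B; S → TB X2; X2 → B TC; A → TA S; B → TA TB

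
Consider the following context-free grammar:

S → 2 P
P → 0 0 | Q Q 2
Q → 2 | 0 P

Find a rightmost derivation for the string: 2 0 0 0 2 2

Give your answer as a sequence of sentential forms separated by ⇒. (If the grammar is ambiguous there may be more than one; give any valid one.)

S ⇒ 2 P ⇒ 2 Q Q 2 ⇒ 2 Q 2 2 ⇒ 2 0 P 2 2 ⇒ 2 0 0 0 2 2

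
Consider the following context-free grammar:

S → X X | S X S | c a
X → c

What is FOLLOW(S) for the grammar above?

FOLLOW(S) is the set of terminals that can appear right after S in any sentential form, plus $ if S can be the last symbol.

We compute FOLLOW(S) using the standard algorithm.
FOLLOW(S) starts with {$}.
FIRST(S) = {c}
FIRST(X) = {c}
FOLLOW(S) = {$, c}
FOLLOW(X) = {$, c}
Therefore, FOLLOW(S) = {$, c}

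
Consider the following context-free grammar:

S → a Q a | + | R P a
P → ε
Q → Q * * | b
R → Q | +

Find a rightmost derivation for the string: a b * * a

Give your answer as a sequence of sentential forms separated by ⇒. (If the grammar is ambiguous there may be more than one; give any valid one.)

S ⇒ a Q a ⇒ a Q * * a ⇒ a b * * a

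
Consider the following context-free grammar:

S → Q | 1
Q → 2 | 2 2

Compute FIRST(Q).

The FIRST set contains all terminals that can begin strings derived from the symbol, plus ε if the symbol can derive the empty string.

We compute FIRST(Q) using the standard algorithm.
FIRST(Q) = {2}
FIRST(S) = {1, 2}
Therefore, FIRST(Q) = {2}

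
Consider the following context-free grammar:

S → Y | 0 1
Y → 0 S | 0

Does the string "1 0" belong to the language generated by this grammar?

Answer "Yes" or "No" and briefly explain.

No - no valid derivation exists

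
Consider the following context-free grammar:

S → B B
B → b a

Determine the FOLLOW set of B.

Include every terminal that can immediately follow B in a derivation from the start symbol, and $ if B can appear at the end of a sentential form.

We compute FOLLOW(B) using the standard algorithm.
FOLLOW(S) starts with {$}.
FIRST(B) = {b}
FIRST(S) = {b}
FOLLOW(B) = {$, b}
FOLLOW(S) = {$}
Therefore, FOLLOW(B) = {$, b}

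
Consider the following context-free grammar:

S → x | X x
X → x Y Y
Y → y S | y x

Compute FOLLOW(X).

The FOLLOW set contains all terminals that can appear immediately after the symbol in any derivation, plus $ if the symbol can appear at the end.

We compute FOLLOW(X) using the standard algorithm.
FOLLOW(S) starts with {$}.
FIRST(S) = {x}
FIRST(X) = {x}
FIRST(Y) = {y}
FOLLOW(S) = {$, x, y}
FOLLOW(X) = {x}
FOLLOW(Y) = {x, y}
Therefore, FOLLOW(X) = {x}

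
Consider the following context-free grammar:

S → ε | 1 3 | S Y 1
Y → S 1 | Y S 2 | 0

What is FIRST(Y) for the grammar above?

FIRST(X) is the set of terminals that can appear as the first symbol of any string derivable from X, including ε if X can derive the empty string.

We compute FIRST(Y) using the standard algorithm.
FIRST(S) = {0, 1, ε}
FIRST(Y) = {0, 1}
Therefore, FIRST(Y) = {0, 1}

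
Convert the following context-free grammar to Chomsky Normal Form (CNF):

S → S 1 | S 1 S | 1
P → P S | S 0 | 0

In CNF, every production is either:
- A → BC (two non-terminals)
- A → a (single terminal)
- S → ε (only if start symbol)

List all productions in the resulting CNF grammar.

T1 → 1; S → 1; T0 → 0; P → 0; S → S T1; S → S X0; X0 → T1 S; P → P S; P → S T0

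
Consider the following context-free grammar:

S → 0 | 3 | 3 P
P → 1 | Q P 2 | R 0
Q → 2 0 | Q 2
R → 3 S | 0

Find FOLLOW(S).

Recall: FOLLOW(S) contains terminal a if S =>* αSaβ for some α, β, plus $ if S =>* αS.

We compute FOLLOW(S) using the standard algorithm.
FOLLOW(S) starts with {$}.
FIRST(P) = {0, 1, 2, 3}
FIRST(Q) = {2}
FIRST(R) = {0, 3}
FIRST(S) = {0, 3}
FOLLOW(P) = {$, 0, 2}
FOLLOW(Q) = {0, 1, 2, 3}
FOLLOW(R) = {0}
FOLLOW(S) = {$, 0}
Therefore, FOLLOW(S) = {$, 0}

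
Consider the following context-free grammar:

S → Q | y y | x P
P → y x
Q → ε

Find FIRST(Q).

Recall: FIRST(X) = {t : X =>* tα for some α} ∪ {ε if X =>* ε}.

We compute FIRST(Q) using the standard algorithm.
FIRST(P) = {y}
FIRST(Q) = {ε}
FIRST(S) = {x, y, ε}
Therefore, FIRST(Q) = {ε}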